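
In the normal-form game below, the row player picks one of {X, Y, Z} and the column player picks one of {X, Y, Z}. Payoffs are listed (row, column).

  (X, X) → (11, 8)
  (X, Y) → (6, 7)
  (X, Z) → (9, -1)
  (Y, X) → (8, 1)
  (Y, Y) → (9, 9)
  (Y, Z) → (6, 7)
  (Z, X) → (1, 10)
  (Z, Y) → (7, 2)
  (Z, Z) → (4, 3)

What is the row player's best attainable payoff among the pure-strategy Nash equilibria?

Both X is a pure NE (the row player: 11 ≥ 8; the column player: 8 ≥ 7). The row player gets 11.
Both Y is a pure NE (the row player: 9 ≥ 7; the column player: 9 ≥ 7). The row player gets 9.
Every other cell has a profitable deviation for at least one player. Highest of {11, 9} is 11.

11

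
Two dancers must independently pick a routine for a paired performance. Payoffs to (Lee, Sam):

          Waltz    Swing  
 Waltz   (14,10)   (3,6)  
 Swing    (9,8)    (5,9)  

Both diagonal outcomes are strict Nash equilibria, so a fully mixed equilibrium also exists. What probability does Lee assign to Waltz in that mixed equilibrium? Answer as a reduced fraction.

Lee's mix p on Waltz must make Sam indifferent between Waltz and Swing.
Sam's payoff from Waltz: 10p + 8(1−p). From Swing: 6p + 9(1−p).
Set equal: 4p = 1(1−p) → p = 1/5.

1/5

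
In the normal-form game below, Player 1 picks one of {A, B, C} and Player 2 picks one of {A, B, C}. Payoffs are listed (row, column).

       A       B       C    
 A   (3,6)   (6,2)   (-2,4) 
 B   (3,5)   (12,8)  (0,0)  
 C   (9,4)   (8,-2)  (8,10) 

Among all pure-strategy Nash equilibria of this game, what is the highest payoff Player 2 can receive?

Both B is a pure NE (Player 1: 12 ≥ 8; Player 2: 8 ≥ 5). Player 2 gets 8.
Both C is a pure NE (Player 1: 8 ≥ 0; Player 2: 10 ≥ 4). Player 2 gets 10.
Every other cell has a profitable deviation for at least one player. Highest of {8, 10} is 10.

10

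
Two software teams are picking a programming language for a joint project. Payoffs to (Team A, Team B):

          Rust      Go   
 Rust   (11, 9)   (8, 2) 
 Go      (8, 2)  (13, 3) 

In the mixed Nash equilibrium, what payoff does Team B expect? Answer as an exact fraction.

23/8

Team A mixes with probability p on Rust, chosen so Team B is indifferent: 9p + 2(1−p) = 2p + 3(1−p) gives p = 1/8.
Team B's expected payoff is 9·1/8 + 2·7/8 = 23/8.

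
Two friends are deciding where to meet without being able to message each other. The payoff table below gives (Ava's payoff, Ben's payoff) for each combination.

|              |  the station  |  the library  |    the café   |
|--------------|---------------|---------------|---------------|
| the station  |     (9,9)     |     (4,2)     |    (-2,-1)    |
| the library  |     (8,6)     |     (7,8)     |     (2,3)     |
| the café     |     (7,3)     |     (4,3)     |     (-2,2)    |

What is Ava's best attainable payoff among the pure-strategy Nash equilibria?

Both the station is a pure NE (Ava: 9 ≥ 8; Ben: 9 ≥ 2). Ava gets 9.
Both the library is a pure NE (Ava: 7 ≥ 4; Ben: 8 ≥ 6). Ava gets 7.
Every other cell has a profitable deviation for at least one player. Highest of {9, 7} is 9.

9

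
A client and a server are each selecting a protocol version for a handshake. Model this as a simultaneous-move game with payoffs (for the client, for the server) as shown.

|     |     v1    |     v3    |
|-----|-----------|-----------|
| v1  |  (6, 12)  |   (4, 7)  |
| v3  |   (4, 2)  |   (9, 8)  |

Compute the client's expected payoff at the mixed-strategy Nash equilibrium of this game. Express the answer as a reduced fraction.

The server mixes with probability q on v1, chosen so the client is indifferent: 6q + 4(1−q) = 4q + 9(1−q) gives q = 5/7.
The client's expected payoff (from either row, since indifferent) is 6·5/7 + 4·2/7 = 38/7.

38/7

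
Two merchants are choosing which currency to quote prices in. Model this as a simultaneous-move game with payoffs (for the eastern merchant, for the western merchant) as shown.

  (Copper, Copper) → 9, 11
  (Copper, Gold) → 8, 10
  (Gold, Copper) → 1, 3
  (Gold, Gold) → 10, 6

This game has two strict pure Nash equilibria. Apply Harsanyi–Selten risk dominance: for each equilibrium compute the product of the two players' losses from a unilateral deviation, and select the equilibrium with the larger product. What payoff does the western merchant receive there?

At both Copper: the eastern merchant loses 9 − 1 = 8 by deviating; the western merchant loses 11 − 10 = 1. Product = 8·1 = 8.
At both Gold: the eastern merchant loses 10 − 8 = 2 by deviating; the western merchant loses 6 − 3 = 3. Product = 2·3 = 6.
8 > 6, so both Copper is risk-dominant. The western merchant's payoff there is 11.

11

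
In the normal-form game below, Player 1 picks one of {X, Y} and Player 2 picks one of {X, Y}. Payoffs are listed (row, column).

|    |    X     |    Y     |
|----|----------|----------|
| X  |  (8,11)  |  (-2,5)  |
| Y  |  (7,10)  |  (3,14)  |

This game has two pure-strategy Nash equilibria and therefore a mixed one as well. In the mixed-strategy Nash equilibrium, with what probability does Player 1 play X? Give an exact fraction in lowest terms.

2/5

Player 1's mix p on X must make Player 2 indifferent between X and Y.
Player 2's payoff from X: 11p + 10(1−p). From Y: 5p + 14(1−p).
Set equal: 6p = 4(1−p) → p = 4/10 = 2/5.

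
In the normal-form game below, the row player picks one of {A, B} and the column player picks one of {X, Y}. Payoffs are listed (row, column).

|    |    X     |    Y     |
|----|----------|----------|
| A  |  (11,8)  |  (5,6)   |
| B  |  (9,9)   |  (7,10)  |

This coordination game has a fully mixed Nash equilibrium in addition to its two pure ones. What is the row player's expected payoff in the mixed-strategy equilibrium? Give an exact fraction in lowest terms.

The column player mixes with probability q on X, chosen so the row player is indifferent: 11q + 5(1−q) = 9q + 7(1−q) gives q = 1/2.
The row player's expected payoff (from either row, since indifferent) is 11·1/2 + 5·1/2 = 8.

8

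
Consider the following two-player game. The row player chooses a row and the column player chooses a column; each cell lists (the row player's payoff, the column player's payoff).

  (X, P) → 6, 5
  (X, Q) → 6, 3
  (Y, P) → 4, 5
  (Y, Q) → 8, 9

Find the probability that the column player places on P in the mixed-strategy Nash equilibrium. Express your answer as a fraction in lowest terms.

The column player's mix q on P must make the row player indifferent between X and Y.
The row player's payoff from X: 6q + 6(1−q). From Y: 4q + 8(1−q).
Set equal: 2q = 2(1−q) → q = 2/4 = 1/2.

1/2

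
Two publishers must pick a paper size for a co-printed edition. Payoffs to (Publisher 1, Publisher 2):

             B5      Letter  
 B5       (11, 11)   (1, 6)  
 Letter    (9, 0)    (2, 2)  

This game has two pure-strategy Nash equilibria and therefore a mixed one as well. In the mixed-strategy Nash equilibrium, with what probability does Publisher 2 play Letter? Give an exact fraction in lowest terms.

2/3

Publisher 2's mix q on B5 must make Publisher 1 indifferent between B5 and Letter.
Publisher 1's payoff from B5: 11q + 1(1−q). From Letter: 9q + 2(1−q).
Set equal: 2q = 1(1−q) → q = 1/3.
Probability on Letter is 1 − 1/3 = 2/3.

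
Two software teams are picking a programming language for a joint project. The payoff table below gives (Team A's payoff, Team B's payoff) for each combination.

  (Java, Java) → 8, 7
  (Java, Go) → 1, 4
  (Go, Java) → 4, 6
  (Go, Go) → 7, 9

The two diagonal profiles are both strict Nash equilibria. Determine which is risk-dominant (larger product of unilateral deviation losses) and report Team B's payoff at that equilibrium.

At both Java: Team A loses 8 − 4 = 4 by deviating; Team B loses 7 − 4 = 3. Product = 4·3 = 12.
At both Go: Team A loses 7 − 1 = 6 by deviating; Team B loses 9 − 6 = 3. Product = 6·3 = 18.
18 > 12, so both Go is risk-dominant. Team B's payoff there is 9.

9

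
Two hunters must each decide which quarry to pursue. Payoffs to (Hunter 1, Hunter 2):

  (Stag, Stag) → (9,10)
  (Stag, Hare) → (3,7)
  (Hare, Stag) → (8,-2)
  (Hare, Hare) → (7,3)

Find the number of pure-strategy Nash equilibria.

2

Both Stag: Hunter 1 gets 9 (best alternative 8); Hunter 2 gets 10 (best alternative 7). Neither deviates — NE.
Both Hare: Hunter 1 gets 7 (best alternative 3); Hunter 2 gets 3 (best alternative -2). Neither deviates — NE.
(Stag, Hare) is not a NE: Hunter 1 would switch to Hare (7 > 3).
No other cell survives both best-response checks, so there are 2 pure NE.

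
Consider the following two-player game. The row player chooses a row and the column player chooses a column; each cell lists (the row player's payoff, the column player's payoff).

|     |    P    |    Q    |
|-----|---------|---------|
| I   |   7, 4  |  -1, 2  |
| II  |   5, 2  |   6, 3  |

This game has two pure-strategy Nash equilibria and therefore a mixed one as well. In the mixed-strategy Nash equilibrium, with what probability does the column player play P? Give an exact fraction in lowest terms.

The column player's mix q on P must make the row player indifferent between I and II.
The row player's payoff from I: 7q + (-1)(1−q). From II: 5q + 6(1−q).
Set equal: 2q = 7(1−q) → q = 7/9.

7/9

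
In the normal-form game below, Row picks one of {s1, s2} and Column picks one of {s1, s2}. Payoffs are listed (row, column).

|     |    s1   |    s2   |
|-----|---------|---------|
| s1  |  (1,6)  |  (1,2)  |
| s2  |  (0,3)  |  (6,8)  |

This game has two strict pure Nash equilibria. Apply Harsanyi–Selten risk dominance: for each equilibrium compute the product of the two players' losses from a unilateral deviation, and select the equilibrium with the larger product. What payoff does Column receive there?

8

At both s1: Row loses 1 − 0 = 1 by deviating; Column loses 6 − 2 = 4. Product = 1·4 = 4.
At both s2: Row loses 6 − 1 = 5 by deviating; Column loses 8 − 3 = 5. Product = 5·5 = 25.
25 > 4, so both s2 is risk-dominant. Column's payoff there is 8.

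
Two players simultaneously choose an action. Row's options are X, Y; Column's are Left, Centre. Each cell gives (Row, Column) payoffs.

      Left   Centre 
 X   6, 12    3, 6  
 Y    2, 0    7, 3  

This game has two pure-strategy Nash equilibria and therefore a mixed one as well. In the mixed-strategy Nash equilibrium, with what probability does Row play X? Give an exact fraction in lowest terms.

1/3

Row's mix p on X must make Column indifferent between Left and Centre.
Column's payoff from Left: 12p + 0(1−p). From Centre: 6p + 3(1−p).
Set equal: 6p = 3(1−p) → p = 3/9 = 1/3.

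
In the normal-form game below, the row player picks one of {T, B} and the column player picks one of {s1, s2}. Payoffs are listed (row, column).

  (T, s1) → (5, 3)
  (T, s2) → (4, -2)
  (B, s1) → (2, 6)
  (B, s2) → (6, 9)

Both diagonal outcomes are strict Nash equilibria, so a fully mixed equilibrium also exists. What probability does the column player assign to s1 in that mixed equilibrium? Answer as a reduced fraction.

2/5

The column player's mix q on s1 must make the row player indifferent between T and B.
The row player's payoff from T: 5q + 4(1−q). From B: 2q + 6(1−q).
Set equal: 3q = 2(1−q) → q = 2/5.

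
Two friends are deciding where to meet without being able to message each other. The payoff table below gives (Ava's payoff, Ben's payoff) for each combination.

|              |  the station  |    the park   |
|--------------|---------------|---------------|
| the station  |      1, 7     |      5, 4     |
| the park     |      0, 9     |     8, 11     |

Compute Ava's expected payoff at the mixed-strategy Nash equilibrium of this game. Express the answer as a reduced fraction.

Ben mixes with probability q on the station, chosen so Ava is indifferent: 1q + 5(1−q) = 0q + 8(1−q) gives q = 3/4.
Ava's expected payoff (from either row, since indifferent) is 1·3/4 + 5·1/4 = 2.

2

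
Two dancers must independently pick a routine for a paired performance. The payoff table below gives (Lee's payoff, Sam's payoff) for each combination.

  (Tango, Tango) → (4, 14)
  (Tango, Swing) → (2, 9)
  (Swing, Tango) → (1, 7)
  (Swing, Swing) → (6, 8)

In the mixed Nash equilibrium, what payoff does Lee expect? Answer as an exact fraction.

22/7

Sam mixes with probability q on Tango, chosen so Lee is indifferent: 4q + 2(1−q) = 1q + 6(1−q) gives q = 4/7.
Lee's expected payoff (from either row, since indifferent) is 4·4/7 + 2·3/7 = 22/7.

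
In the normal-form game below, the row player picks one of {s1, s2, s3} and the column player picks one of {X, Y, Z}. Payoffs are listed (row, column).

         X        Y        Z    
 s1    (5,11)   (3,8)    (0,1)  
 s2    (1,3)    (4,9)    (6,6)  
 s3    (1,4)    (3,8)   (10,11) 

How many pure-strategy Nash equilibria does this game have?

3

(s1, X): the row player gets 5 (best alternative 1); the column player gets 11 (best alternative 8). Neither deviates — NE.
(s2, Y): the row player gets 4 (best alternative 3); the column player gets 9 (best alternative 6). Neither deviates — NE.
(s3, Z): the row player gets 10 (best alternative 6); the column player gets 11 (best alternative 8). Neither deviates — NE.
(s3, X) is not a NE: the row player would switch to s1 (5 > 1).
No other cell survives both best-response checks, so there are 3 pure NE.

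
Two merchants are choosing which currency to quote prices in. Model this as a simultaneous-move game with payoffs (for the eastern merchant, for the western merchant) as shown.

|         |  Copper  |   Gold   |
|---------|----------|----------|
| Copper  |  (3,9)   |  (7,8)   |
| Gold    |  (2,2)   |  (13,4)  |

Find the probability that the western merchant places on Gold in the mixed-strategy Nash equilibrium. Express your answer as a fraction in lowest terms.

1/7

The western merchant's mix q on Copper must make the eastern merchant indifferent between Copper and Gold.
The eastern merchant's payoff from Copper: 3q + 7(1−q). From Gold: 2q + 13(1−q).
Set equal: 1q = 6(1−q) → q = 6/7.
Probability on Gold is 1 − 6/7 = 1/7.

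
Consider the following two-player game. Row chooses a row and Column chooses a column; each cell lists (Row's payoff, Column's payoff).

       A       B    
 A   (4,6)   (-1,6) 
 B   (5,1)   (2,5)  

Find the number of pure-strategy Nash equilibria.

1

Both B: Row gets 2 (best alternative -1); Column gets 5 (best alternative 1). Neither deviates — NE.
Both A is not a NE: Row would switch to B (5 > 4).
No other cell survives both best-response checks, so there is 1 pure NE.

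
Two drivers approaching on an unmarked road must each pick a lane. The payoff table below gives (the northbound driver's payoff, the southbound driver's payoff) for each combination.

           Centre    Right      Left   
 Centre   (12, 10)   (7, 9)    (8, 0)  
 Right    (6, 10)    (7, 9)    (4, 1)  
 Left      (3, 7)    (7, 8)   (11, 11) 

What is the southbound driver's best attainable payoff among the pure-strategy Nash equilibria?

Both Centre is a pure NE (the northbound driver: 12 ≥ 6; the southbound driver: 10 ≥ 9). The southbound driver gets 10.
Both Left is a pure NE (the northbound driver: 11 ≥ 8; the southbound driver: 11 ≥ 8). The southbound driver gets 11.
Every other cell has a profitable deviation for at least one player. Highest of {10, 11} is 11.

11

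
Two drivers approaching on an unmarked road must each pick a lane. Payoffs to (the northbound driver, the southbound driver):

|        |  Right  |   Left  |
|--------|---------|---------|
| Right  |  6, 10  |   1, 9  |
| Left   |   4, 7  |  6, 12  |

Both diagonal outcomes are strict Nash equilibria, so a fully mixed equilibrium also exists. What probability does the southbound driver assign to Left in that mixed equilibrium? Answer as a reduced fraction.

The southbound driver's mix q on Right must make the northbound driver indifferent between Right and Left.
The northbound driver's payoff from Right: 6q + 1(1−q). From Left: 4q + 6(1−q).
Set equal: 2q = 5(1−q) → q = 5/7.
Probability on Left is 1 − 5/7 = 2/7.

2/7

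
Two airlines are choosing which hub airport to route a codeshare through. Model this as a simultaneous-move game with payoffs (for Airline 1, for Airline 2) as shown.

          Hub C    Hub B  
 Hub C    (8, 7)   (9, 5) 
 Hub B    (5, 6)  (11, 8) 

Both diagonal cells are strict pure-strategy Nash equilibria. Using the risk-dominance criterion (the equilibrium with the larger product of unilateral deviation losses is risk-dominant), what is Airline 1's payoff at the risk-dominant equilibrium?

8

At both Hub C: Airline 1 loses 8 − 5 = 3 by deviating; Airline 2 loses 7 − 5 = 2. Product = 3·2 = 6.
At both Hub B: Airline 1 loses 11 − 9 = 2 by deviating; Airline 2 loses 8 − 6 = 2. Product = 2·2 = 4.
6 > 4, so both Hub C is risk-dominant. Airline 1's payoff there is 8.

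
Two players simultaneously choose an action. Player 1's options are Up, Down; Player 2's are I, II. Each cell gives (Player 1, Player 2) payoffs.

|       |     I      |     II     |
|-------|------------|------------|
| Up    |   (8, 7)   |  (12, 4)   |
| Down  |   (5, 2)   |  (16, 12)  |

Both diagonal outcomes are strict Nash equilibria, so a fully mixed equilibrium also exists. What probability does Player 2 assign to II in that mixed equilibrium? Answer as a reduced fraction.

Player 2's mix q on I must make Player 1 indifferent between Up and Down.
Player 1's payoff from Up: 8q + 12(1−q). From Down: 5q + 16(1−q).
Set equal: 3q = 4(1−q) → q = 4/7.
Probability on II is 1 − 4/7 = 3/7.

3/7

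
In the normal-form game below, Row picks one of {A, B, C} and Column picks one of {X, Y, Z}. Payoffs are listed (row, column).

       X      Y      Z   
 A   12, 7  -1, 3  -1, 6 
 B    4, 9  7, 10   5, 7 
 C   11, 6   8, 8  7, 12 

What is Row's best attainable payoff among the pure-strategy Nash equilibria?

12

(A, X) is a pure NE (Row: 12 ≥ 11; Column: 7 ≥ 6). Row gets 12.
(C, Z) is a pure NE (Row: 7 ≥ 5; Column: 12 ≥ 8). Row gets 7.
Every other cell has a profitable deviation for at least one player. Highest of {12, 7} is 12.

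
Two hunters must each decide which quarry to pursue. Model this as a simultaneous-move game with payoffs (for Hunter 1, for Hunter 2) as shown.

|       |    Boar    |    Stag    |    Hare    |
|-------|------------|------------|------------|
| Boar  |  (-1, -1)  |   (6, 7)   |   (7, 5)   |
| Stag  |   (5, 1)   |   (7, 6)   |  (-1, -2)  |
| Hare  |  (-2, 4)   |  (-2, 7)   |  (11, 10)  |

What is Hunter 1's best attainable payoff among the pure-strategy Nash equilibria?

11

Both Stag is a pure NE (Hunter 1: 7 ≥ 6; Hunter 2: 6 ≥ 1). Hunter 1 gets 7.
Both Hare is a pure NE (Hunter 1: 11 ≥ 7; Hunter 2: 10 ≥ 7). Hunter 1 gets 11.
Every other cell has a profitable deviation for at least one player. Highest of {7, 11} is 11.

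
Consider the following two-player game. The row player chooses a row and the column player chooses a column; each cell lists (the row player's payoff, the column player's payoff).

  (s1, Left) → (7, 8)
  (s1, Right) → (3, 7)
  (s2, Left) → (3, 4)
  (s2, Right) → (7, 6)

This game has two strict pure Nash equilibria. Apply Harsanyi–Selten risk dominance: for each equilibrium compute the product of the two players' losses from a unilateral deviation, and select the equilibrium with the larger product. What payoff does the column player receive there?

At (s1, Left): the row player loses 7 − 3 = 4 by deviating; the column player loses 8 − 7 = 1. Product = 4·1 = 4.
At (s2, Right): the row player loses 7 − 3 = 4 by deviating; the column player loses 6 − 4 = 2. Product = 4·2 = 8.
8 > 4, so (s2, Right) is risk-dominant. The column player's payoff there is 6.

6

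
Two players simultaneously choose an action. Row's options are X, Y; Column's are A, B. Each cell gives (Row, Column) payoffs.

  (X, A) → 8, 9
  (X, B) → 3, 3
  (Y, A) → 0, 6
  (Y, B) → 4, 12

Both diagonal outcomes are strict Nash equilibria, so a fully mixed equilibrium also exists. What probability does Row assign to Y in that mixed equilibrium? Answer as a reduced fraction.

1/2

Row's mix p on X must make Column indifferent between A and B.
Column's payoff from A: 9p + 6(1−p). From B: 3p + 12(1−p).
Set equal: 6p = 6(1−p) → p = 6/12 = 1/2.
Probability on Y is 1 − 1/2 = 1/2.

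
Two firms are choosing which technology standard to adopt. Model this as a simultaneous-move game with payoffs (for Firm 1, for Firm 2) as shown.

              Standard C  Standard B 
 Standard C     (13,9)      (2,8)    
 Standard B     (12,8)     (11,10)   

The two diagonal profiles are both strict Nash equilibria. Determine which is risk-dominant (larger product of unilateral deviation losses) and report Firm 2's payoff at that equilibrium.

10

At both Standard C: Firm 1 loses 13 − 12 = 1 by deviating; Firm 2 loses 9 − 8 = 1. Product = 1·1 = 1.
At both Standard B: Firm 1 loses 11 − 2 = 9 by deviating; Firm 2 loses 10 − 8 = 2. Product = 9·2 = 18.
18 > 1, so both Standard B is risk-dominant. Firm 2's payoff there is 10.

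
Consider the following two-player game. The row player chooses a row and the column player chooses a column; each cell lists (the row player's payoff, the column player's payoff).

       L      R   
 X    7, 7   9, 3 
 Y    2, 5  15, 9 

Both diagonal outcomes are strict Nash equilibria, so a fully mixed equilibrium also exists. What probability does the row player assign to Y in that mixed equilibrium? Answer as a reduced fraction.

1/2

The row player's mix p on X must make the column player indifferent between L and R.
The column player's payoff from L: 7p + 5(1−p). From R: 3p + 9(1−p).
Set equal: 4p = 4(1−p) → p = 4/8 = 1/2.
Probability on Y is 1 − 1/2 = 1/2.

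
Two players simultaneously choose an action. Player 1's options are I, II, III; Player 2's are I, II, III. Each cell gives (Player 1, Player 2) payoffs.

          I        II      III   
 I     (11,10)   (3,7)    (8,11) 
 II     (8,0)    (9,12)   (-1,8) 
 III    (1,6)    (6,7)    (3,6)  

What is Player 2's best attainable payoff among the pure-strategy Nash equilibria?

12

(I, III) is a pure NE (Player 1: 8 ≥ 3; Player 2: 11 ≥ 10). Player 2 gets 11.
Both II is a pure NE (Player 1: 9 ≥ 6; Player 2: 12 ≥ 8). Player 2 gets 12.
Every other cell has a profitable deviation for at least one player. Highest of {11, 12} is 12.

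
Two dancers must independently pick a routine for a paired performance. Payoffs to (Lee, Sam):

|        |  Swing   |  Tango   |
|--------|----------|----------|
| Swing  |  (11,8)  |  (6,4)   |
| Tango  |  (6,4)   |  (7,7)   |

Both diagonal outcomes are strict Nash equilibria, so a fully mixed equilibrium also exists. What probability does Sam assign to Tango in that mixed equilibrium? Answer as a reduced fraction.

Sam's mix q on Swing must make Lee indifferent between Swing and Tango.
Lee's payoff from Swing: 11q + 6(1−q). From Tango: 6q + 7(1−q).
Set equal: 5q = 1(1−q) → q = 1/6.
Probability on Tango is 1 − 1/6 = 5/6.

5/6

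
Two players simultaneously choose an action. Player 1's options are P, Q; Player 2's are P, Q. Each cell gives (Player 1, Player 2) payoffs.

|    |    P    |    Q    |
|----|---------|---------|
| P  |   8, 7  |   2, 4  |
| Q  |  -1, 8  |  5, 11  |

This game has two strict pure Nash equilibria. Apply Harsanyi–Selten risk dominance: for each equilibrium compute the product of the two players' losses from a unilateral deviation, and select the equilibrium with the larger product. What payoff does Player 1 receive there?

8

At both P: Player 1 loses 8 − (-1) = 9 by deviating; Player 2 loses 7 − 4 = 3. Product = 9·3 = 27.
At both Q: Player 1 loses 5 − 2 = 3 by deviating; Player 2 loses 11 − 8 = 3. Product = 3·3 = 9.
27 > 9, so both P is risk-dominant. Player 1's payoff there is 8.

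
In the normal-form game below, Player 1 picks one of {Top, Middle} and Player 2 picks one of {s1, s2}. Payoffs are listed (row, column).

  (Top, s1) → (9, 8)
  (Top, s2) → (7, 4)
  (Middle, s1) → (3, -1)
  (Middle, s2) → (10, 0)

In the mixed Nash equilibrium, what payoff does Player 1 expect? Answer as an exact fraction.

23/3

Player 2 mixes with probability q on s1, chosen so Player 1 is indifferent: 9q + 7(1−q) = 3q + 10(1−q) gives q = 1/3.
Player 1's expected payoff (from either row, since indifferent) is 9·1/3 + 7·2/3 = 23/3.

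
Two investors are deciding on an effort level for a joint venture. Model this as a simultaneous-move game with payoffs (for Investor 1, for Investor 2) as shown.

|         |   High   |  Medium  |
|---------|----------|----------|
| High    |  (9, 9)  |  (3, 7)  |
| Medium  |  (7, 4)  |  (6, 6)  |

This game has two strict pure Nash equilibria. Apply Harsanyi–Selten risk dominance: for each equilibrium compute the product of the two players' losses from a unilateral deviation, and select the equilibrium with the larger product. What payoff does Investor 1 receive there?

At both High: Investor 1 loses 9 − 7 = 2 by deviating; Investor 2 loses 9 − 7 = 2. Product = 2·2 = 4.
At both Medium: Investor 1 loses 6 − 3 = 3 by deviating; Investor 2 loses 6 − 4 = 2. Product = 3·2 = 6.
6 > 4, so both Medium is risk-dominant. Investor 1's payoff there is 6.

6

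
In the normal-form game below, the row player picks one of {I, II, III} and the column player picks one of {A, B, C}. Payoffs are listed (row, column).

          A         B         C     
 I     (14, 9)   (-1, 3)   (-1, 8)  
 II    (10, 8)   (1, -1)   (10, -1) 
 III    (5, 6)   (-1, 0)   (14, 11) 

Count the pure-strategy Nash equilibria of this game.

(I, A): the row player gets 14 (best alternative 10); the column player gets 9 (best alternative 8). Neither deviates — NE.
(III, C): the row player gets 14 (best alternative 10); the column player gets 11 (best alternative 6). Neither deviates — NE.
(II, B) is not a NE: the column player would switch to A (8 > -1).
No other cell survives both best-response checks, so there are 2 pure NE.

2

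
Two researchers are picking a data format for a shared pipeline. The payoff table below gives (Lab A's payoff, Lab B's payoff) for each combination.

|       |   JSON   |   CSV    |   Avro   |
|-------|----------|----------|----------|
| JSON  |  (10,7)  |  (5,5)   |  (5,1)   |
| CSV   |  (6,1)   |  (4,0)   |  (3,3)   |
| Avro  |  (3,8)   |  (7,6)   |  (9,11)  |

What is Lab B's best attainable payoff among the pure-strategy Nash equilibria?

11

Both JSON is a pure NE (Lab A: 10 ≥ 6; Lab B: 7 ≥ 5). Lab B gets 7.
Both Avro is a pure NE (Lab A: 9 ≥ 5; Lab B: 11 ≥ 8). Lab B gets 11.
Every other cell has a profitable deviation for at least one player. Highest of {7, 11} is 11.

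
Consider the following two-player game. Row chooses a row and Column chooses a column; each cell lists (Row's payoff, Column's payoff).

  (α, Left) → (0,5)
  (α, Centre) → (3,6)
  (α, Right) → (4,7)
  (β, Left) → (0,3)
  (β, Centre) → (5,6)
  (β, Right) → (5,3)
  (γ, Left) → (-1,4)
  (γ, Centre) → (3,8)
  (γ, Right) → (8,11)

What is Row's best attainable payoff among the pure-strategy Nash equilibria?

8

(β, Centre) is a pure NE (Row: 5 ≥ 3; Column: 6 ≥ 3). Row gets 5.
(γ, Right) is a pure NE (Row: 8 ≥ 5; Column: 11 ≥ 8). Row gets 8.
Every other cell has a profitable deviation for at least one player. Highest of {5, 8} is 8.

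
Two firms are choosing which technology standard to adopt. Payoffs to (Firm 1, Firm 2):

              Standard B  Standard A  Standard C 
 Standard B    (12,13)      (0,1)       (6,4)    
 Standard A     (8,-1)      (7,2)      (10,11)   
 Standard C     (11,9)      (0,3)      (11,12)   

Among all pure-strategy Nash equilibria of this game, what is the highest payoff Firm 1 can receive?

Both Standard B is a pure NE (Firm 1: 12 ≥ 11; Firm 2: 13 ≥ 4). Firm 1 gets 12.
Both Standard C is a pure NE (Firm 1: 11 ≥ 10; Firm 2: 12 ≥ 9). Firm 1 gets 11.
Every other cell has a profitable deviation for at least one player. Highest of {12, 11} is 12.

12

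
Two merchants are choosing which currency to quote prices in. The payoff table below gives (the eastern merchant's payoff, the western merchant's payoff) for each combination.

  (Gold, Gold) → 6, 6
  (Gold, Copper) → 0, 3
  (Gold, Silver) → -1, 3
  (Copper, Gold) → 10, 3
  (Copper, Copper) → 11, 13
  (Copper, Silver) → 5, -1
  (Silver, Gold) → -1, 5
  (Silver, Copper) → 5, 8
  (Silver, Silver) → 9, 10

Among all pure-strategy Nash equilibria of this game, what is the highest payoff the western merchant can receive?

13

Both Copper is a pure NE (the eastern merchant: 11 ≥ 5; the western merchant: 13 ≥ 3). The western merchant gets 13.
Both Silver is a pure NE (the eastern merchant: 9 ≥ 5; the western merchant: 10 ≥ 8). The western merchant gets 10.
Every other cell has a profitable deviation for at least one player. Highest of {13, 10} is 13.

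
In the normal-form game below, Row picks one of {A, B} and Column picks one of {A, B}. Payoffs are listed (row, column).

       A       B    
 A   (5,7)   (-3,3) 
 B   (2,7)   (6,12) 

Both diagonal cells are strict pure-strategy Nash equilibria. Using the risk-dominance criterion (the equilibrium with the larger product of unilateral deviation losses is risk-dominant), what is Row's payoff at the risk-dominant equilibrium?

At both A: Row loses 5 − 2 = 3 by deviating; Column loses 7 − 3 = 4. Product = 3·4 = 12.
At both B: Row loses 6 − (-3) = 9 by deviating; Column loses 12 − 7 = 5. Product = 9·5 = 45.
45 > 12, so both B is risk-dominant. Row's payoff there is 6.

6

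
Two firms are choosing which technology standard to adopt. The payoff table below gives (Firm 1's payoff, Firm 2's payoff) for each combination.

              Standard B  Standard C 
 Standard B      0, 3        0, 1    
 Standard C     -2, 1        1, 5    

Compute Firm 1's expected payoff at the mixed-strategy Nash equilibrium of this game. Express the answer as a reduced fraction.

Firm 2 mixes with probability q on Standard B, chosen so Firm 1 is indifferent: 0q + 0(1−q) = (-2)q + 1(1−q) gives q = 1/3.
Firm 1's expected payoff (from either row, since indifferent) is 0·1/3 + 0·2/3 = 0.

0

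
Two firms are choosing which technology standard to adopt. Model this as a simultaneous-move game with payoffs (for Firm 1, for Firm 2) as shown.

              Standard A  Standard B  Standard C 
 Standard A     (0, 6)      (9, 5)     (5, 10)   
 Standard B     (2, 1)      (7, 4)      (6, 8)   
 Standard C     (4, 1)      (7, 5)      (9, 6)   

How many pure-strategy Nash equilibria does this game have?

Both Standard C: Firm 1 gets 9 (best alternative 6); Firm 2 gets 6 (best alternative 5). Neither deviates — NE.
Both Standard B is not a NE: Firm 1 would switch to Standard A (9 > 7).
No other cell survives both best-response checks, so there is 1 pure NE.

1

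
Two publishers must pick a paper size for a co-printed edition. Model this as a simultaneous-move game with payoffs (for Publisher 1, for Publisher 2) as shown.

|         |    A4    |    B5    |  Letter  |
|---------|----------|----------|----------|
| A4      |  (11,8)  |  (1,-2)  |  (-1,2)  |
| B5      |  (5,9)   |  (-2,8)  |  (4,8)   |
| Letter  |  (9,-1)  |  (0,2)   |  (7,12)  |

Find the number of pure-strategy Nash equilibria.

2

Both A4: Publisher 1 gets 11 (best alternative 9); Publisher 2 gets 8 (best alternative 2). Neither deviates — NE.
Both Letter: Publisher 1 gets 7 (best alternative 4); Publisher 2 gets 12 (best alternative 2). Neither deviates — NE.
Both B5 is not a NE: Publisher 1 would switch to A4 (1 > -2).
No other cell survives both best-response checks, so there are 2 pure NE.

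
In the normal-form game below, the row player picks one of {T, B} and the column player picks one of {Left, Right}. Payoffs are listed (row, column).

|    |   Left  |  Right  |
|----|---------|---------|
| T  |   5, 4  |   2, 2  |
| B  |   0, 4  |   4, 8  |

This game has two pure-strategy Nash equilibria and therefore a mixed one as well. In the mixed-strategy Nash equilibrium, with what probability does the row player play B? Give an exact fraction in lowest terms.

The row player's mix p on T must make the column player indifferent between Left and Right.
The column player's payoff from Left: 4p + 4(1−p). From Right: 2p + 8(1−p).
Set equal: 2p = 4(1−p) → p = 4/6 = 2/3.
Probability on B is 1 − 2/3 = 1/3.

1/3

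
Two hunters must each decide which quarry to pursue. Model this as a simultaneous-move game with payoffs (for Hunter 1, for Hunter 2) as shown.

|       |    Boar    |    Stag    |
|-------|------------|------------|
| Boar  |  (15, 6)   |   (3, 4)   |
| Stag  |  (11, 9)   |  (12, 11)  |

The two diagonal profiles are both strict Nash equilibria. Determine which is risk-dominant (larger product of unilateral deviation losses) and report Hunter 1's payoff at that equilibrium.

12

At both Boar: Hunter 1 loses 15 − 11 = 4 by deviating; Hunter 2 loses 6 − 4 = 2. Product = 4·2 = 8.
At both Stag: Hunter 1 loses 12 − 3 = 9 by deviating; Hunter 2 loses 11 − 9 = 2. Product = 9·2 = 18.
18 > 8, so both Stag is risk-dominant. Hunter 1's payoff there is 12.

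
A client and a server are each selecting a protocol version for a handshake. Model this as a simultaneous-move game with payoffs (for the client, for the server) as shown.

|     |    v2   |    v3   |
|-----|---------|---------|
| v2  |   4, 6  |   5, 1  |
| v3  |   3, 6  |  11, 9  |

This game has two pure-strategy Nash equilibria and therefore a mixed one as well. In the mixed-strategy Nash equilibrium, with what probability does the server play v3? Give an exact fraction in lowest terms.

The server's mix q on v2 must make the client indifferent between v2 and v3.
The client's payoff from v2: 4q + 5(1−q). From v3: 3q + 11(1−q).
Set equal: 1q = 6(1−q) → q = 6/7.
Probability on v3 is 1 − 6/7 = 1/7.

1/7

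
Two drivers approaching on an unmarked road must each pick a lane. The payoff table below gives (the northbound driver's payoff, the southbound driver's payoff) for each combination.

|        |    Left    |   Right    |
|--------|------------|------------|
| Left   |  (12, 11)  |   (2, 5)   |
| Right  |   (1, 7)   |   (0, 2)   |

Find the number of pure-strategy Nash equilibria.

1

Both Left: the northbound driver gets 12 (best alternative 1); the southbound driver gets 11 (best alternative 5). Neither deviates — NE.
Both Right is not a NE: the northbound driver would switch to Left (2 > 0).
No other cell survives both best-response checks, so there is 1 pure NE.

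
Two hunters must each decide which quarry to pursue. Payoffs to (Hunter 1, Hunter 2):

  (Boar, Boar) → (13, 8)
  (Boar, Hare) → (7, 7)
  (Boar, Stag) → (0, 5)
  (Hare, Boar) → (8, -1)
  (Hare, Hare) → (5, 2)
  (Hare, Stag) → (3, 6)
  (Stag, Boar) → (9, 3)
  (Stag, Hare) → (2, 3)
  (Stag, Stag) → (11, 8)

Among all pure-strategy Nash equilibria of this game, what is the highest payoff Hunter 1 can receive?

Both Boar is a pure NE (Hunter 1: 13 ≥ 9; Hunter 2: 8 ≥ 7). Hunter 1 gets 13.
Both Stag is a pure NE (Hunter 1: 11 ≥ 3; Hunter 2: 8 ≥ 3). Hunter 1 gets 11.
Every other cell has a profitable deviation for at least one player. Highest of {13, 11} is 13.

13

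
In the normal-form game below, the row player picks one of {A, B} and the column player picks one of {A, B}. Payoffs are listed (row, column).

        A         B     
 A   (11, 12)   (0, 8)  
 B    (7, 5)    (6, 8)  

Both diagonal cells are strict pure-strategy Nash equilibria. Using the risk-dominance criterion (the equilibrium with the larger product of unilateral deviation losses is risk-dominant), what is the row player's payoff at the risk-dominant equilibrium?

6

At both A: the row player loses 11 − 7 = 4 by deviating; the column player loses 12 − 8 = 4. Product = 4·4 = 16.
At both B: the row player loses 6 − 0 = 6 by deviating; the column player loses 8 − 5 = 3. Product = 6·3 = 18.
18 > 16, so both B is risk-dominant. The row player's payoff there is 6.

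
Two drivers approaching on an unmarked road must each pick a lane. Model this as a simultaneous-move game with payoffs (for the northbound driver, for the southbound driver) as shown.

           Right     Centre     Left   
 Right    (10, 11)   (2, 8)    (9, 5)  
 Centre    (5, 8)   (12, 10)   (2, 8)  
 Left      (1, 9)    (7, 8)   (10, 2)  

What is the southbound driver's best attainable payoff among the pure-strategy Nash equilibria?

11

Both Right is a pure NE (the northbound driver: 10 ≥ 5; the southbound driver: 11 ≥ 8). The southbound driver gets 11.
Both Centre is a pure NE (the northbound driver: 12 ≥ 7; the southbound driver: 10 ≥ 8). The southbound driver gets 10.
Every other cell has a profitable deviation for at least one player. Highest of {11, 10} is 11.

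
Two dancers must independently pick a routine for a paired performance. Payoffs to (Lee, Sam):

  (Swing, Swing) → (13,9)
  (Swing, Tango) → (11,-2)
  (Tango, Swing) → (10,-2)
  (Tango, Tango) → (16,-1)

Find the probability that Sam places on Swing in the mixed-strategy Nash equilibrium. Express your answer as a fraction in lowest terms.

Sam's mix q on Swing must make Lee indifferent between Swing and Tango.
Lee's payoff from Swing: 13q + 11(1−q). From Tango: 10q + 16(1−q).
Set equal: 3q = 5(1−q) → q = 5/8.

5/8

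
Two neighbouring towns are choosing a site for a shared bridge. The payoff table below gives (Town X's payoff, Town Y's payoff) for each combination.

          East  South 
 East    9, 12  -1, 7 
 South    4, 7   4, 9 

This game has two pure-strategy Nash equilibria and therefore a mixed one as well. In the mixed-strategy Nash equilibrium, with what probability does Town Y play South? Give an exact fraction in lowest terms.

1/2

Town Y's mix q on East must make Town X indifferent between East and South.
Town X's payoff from East: 9q + (-1)(1−q). From South: 4q + 4(1−q).
Set equal: 5q = 5(1−q) → q = 5/10 = 1/2.
Probability on South is 1 − 1/2 = 1/2.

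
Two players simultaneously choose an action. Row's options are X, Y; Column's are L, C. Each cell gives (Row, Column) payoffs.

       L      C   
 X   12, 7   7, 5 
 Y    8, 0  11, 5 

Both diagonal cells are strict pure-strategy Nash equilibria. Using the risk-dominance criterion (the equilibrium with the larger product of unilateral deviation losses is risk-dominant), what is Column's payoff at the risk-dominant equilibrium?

At (X, L): Row loses 12 − 8 = 4 by deviating; Column loses 7 − 5 = 2. Product = 4·2 = 8.
At (Y, C): Row loses 11 − 7 = 4 by deviating; Column loses 5 − 0 = 5. Product = 4·5 = 20.
20 > 8, so (Y, C) is risk-dominant. Column's payoff there is 5.

5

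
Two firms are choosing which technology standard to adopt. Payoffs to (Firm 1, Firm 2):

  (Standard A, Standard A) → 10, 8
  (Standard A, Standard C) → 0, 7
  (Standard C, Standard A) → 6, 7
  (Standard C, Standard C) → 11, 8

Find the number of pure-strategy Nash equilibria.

Both Standard A: Firm 1 gets 10 (best alternative 6); Firm 2 gets 8 (best alternative 7). Neither deviates — NE.
Both Standard C: Firm 1 gets 11 (best alternative 0); Firm 2 gets 8 (best alternative 7). Neither deviates — NE.
(Standard C, Standard A) is not a NE: Firm 1 would switch to Standard A (10 > 6).
No other cell survives both best-response checks, so there are 2 pure NE.

2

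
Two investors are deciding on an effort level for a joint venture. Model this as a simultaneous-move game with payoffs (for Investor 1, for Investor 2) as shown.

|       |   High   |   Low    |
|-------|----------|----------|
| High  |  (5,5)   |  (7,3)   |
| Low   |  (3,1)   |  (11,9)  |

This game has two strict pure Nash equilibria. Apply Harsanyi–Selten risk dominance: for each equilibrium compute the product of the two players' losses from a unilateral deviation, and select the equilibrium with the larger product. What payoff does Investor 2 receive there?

9

At both High: Investor 1 loses 5 − 3 = 2 by deviating; Investor 2 loses 5 − 3 = 2. Product = 2·2 = 4.
At both Low: Investor 1 loses 11 − 7 = 4 by deviating; Investor 2 loses 9 − 1 = 8. Product = 4·8 = 32.
32 > 4, so both Low is risk-dominant. Investor 2's payoff there is 9.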